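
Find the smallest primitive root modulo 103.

5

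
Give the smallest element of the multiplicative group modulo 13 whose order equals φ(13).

φ(13) = 13 − 1 = 12 = 2^2 · 3.
g is a primitive root iff g^(12/q) ≢ 1 (mod 13) for each prime q ∈ {2, 3}.
g = 2: 2^6 ≡ 12; 2^4 ≡ 3 — none is 1, so 2 is a primitive root.
So 2 is the smallest generator of (Z/13Z)^×.

2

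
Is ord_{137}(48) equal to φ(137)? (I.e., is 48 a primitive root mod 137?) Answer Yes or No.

Yes

φ(137) = 137 − 1 = 136 = 2^3 · 17.
An element g generates (Z/137Z)^× iff g^(136/q) ≢ 1 (mod 137) for each prime q ∈ {2, 17}.
48^68 ≡ 136 (mod 137)  [q = 2: ≢ 1 ✓]
48^8 ≡ 38 (mod 137)  [q = 17: ≢ 1 ✓]
None equal 1, so ord_137(48) = 136: 48 is a primitive root.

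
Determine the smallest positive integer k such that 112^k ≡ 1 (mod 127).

126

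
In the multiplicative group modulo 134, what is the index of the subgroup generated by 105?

11

ord(105) | φ(134) = φ(2)·φ(67) = 1·66 = 66 = 2 · 3 · 11.
Divisors of 66: 1, 2, 3, 6, 11, 22, 33, 66.
Compute 105^d (mod 134) for the divisors d until we hit 1:
105^1 ≡ 105 (mod 134)
105^2 ≡ 37 (mod 134)
105^3 ≡ 133 (mod 134)
105^6 ≡ 1 (mod 134) ✓
The order of 105 is 6, so the subgroup it generates has 6 elements.
The index is φ(134) / ord(105) = 66 / 6 = 11.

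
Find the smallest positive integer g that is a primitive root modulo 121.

φ(121) = φ(11^2) = 11·(11−1) = 110 = 2 · 5 · 11.
Test candidates g = 2, 3, … against the prime factors q ∈ {2, 5, 11} of φ(121): g is a generator iff g^(110/q) ≢ 1 for every such q.
g = 2: 2^55 ≡ 120; 2^22 ≡ 81; 2^10 ≡ 56 — none is 1, so 2 is a primitive root.
Hence the least primitive root of 121 is 2.

2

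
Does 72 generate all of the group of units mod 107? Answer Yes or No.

Yes

φ(107) = 107 − 1 = 106 = 2 · 53.
It suffices to check that the order of 72 is not a proper divisor of 106: compute 72^(106/q) for q ∈ {2, 53}.
72^53 ≡ 106 (mod 107)  [q = 2: ≢ 1 ✓]
72^2 ≡ 48 (mod 107)  [q = 53: ≢ 1 ✓]
All checks pass, so 72 has order 106 and is a primitive root modulo 107.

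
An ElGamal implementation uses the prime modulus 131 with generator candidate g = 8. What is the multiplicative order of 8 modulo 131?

ord(8) | φ(131) = 131 − 1 = 130 = 2 · 5 · 13.
Divisors of 130: 1, 2, 5, 10, 13, 26, 65, 130.
Compute 8^d (mod 131) for the divisors d until we hit 1:
8^1 ≡ 8 (mod 131)
8^2 ≡ 64 (mod 131)
8^5 ≡ 18 (mod 131)
8^10 ≡ 62 (mod 131)
8^13 ≡ 42 (mod 131)
8^26 ≡ 61 (mod 131)
8^65 ≡ 130 (mod 131)
8^130 ≡ 1 (mod 131) ✓
So ord_131(8) = 130.

130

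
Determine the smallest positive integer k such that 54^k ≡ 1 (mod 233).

232

Since 54 ∈ (Z/233Z)^×, its order divides φ(233) = 233 − 1 = 232 = 2^3 · 29.
Divisors of 232: 1, 2, 4, 8, 29, 58, 116, 232.
Test each divisor d:
54^1 ≡ 54 (mod 233)
54^2 ≡ 120 (mod 233)
54^4 ≡ 187 (mod 233)
54^8 ≡ 19 (mod 233)
54^29 ≡ 136 (mod 233)
54^58 ≡ 89 (mod 233)
54^116 ≡ 232 (mod 233)
54^232 ≡ 1 (mod 233) ✓
Therefore the multiplicative order of 54 modulo 233 is 232.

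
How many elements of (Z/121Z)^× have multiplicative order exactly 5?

4

φ(121) = φ(11^2) = 11·(11−1) = 110 = 2 · 5 · 11.
Since (Z/121Z)^× is cyclic of order 110, the number of elements of order d is φ(d) when d | 110 and 0 otherwise.
5 | 110, and φ(5) = 5 − 1 = 4.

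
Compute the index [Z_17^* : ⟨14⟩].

The order of 14 must divide φ(17) = 17 − 1 = 16 = 2^4.
Divisors of 16: 1, 2, 4, 8, 16.
Evaluate successive powers at the divisors of 16:
14^1 ≡ 14
14^2 ≡ 9
14^4 ≡ 13
14^8 ≡ 16
14^16 ≡ 1
So ord_17(14) = 16, hence |⟨14⟩| = 16.
Index = |(Z/17Z)^×| / |⟨14⟩| = 16 / 16 = 1.

1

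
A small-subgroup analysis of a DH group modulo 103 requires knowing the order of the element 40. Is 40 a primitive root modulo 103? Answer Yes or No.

Yes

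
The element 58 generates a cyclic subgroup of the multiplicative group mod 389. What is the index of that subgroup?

ord(58) | φ(389) = 389 − 1 = 388 = 2^2 · 97.
Divisors of 388: 1, 2, 4, 97, 194, 388.
Compute 58^d (mod 389) for the divisors d until we hit 1:
58^1 ≡ 58 (mod 389)
58^2 ≡ 252 (mod 389)
58^4 ≡ 97 (mod 389)
58^97 ≡ 1 (mod 389) ✓
The order of 58 is 97, so the subgroup it generates has 97 elements.
The index is φ(389) / ord(58) = 388 / 97 = 4.

4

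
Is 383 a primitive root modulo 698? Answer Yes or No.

φ(698) = φ(2)·φ(349) = 1·348 = 348 = 2^2 · 3 · 29.
383 is a primitive root mod 698 iff 383^(φ(698)/q) ≢ 1 for every prime q | φ(698), i.e. q ∈ {2, 3, 29}.
383^174 ≡ 697 (mod 698)  [q = 2: ≢ 1 ✓]
383^116 ≡ 575 (mod 698)  [q = 3: ≢ 1 ✓]
383^12 ≡ 583 (mod 698)  [q = 29: ≢ 1 ✓]
Every test exponent gives a nontrivial residue, hence 383 generates the full group.

Yes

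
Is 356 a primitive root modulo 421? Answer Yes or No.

φ(421) = 421 − 1 = 420 = 2^2 · 3 · 5 · 7.
Test 356^(420/q) mod 421 for each prime factor q of 420:
356^210 ≡ 420 (mod 421)  [q = 2: ≢ 1 ✓]
356^140 ≡ 20 (mod 421)  [q = 3: ≢ 1 ✓]
356^84 ≡ 279 (mod 421)  [q = 5: ≢ 1 ✓]
356^60 ≡ 247 (mod 421)  [q = 7: ≢ 1 ✓]
All checks pass, so 356 has order 420 and is a primitive root modulo 421.

Yes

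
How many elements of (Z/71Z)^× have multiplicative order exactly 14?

φ(71) = 71 − 1 = 70 = 2 · 5 · 7.
Since (Z/71Z)^× is cyclic of order 70, the number of elements of order d is φ(d) when d | 70 and 0 otherwise.
14 = 2 · 7 divides 70, and φ(14) = 6.

6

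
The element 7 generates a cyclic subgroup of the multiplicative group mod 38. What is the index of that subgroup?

The order of 7 must divide φ(38) = φ(2)·φ(19) = 1·18 = 18 = 2 · 3^2.
Divisors of 18: 1, 2, 3, 6, 9, 18.
Evaluate successive powers at the divisors of 18:
7^1 ≡ 7 (mod 38)
7^2 ≡ 11 (mod 38)
7^3 ≡ 1 (mod 38) ✓
Thus |⟨7⟩| = ord(7) = 3.
The index is φ(38) / ord(7) = 18 / 3 = 6.

6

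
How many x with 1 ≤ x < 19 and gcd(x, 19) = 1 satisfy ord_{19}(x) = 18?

φ(19) = 19 − 1 = 18 = 2 · 3^2.
(Z/19Z)^× is cyclic (|G| = 18); a cyclic group of order m has exactly φ(d) elements of each order d | m, and none otherwise.
18 = 2 · 3^2 divides 18, and φ(18) = 6.

6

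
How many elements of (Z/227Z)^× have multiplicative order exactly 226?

φ(227) = 227 − 1 = 226 = 2 · 113.
In a cyclic group of order 226, there are φ(d) elements of order d for each divisor d of 226, and zero for non-divisors.
226 = 2 · 113 divides 226, and φ(226) = 112.

112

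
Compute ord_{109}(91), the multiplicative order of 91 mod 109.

ord(91) | φ(109) = 109 − 1 = 108 = 2^2 · 3^3.
Divisors of 108: 1, 2, 3, 4, 6, 9, 12, 18, 27, 36, 54, 108.
Evaluate successive powers at the divisors of 108:
91^1 ≡ 91 (mod 109)
91^2 ≡ 106 (mod 109)
91^3 ≡ 54 (mod 109)
91^4 ≡ 9 (mod 109)
91^6 ≡ 82 (mod 109)
91^9 ≡ 68 (mod 109)
91^12 ≡ 75 (mod 109)
91^18 ≡ 46 (mod 109)
91^27 ≡ 76 (mod 109)
91^36 ≡ 45 (mod 109)
91^54 ≡ 108 (mod 109)
91^108 ≡ 1 (mod 109) ✓
The smallest such exponent is 108, so the order of 91 is 108.

108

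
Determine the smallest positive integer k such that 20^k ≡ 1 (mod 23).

ord(20) | φ(23) = 23 − 1 = 22 = 2 · 11.
Divisors of 22: 1, 2, 11, 22.
Check 20^d mod 23 for each divisor in increasing order:
20^1 ≡ 20
20^2 ≡ 9
20^11 ≡ 22
20^22 ≡ 1
So ord_23(20) = 22.

22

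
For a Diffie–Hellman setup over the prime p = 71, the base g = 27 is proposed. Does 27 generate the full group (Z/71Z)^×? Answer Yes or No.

φ(71) = 71 − 1 = 70 = 2 · 5 · 7.
It suffices to check that the order of 27 is not a proper divisor of 70: compute 27^(70/q) for q ∈ {2, 5, 7}.
27^35 ≡ 1 (mod 71)  [q = 2: ≡ 1 ✗]
27^14 ≡ 57 (mod 71)  [q = 5: ≢ 1 ✓]
27^10 ≡ 45 (mod 71)  [q = 7: ≢ 1 ✓]
The check at q = 2 fails, so 27 generates a proper subgroup.

No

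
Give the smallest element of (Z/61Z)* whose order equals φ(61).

2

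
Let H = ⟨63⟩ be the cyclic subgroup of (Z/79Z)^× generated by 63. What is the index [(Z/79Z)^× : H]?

Since 63 ∈ (Z/79Z)^×, its order divides φ(79) = 79 − 1 = 78 = 2 · 3 · 13.
Divisors of 78: 1, 2, 3, 6, 13, 26, 39, 78.
Evaluate successive powers at the divisors of 78:
63^1 ≡ 63 (mod 79)
63^2 ≡ 19 (mod 79)
63^3 ≡ 12 (mod 79)
63^6 ≡ 65 (mod 79)
63^13 ≡ 24 (mod 79)
63^26 ≡ 23 (mod 79)
63^39 ≡ 78 (mod 79)
63^78 ≡ 1 (mod 79) ✓
Thus |⟨63⟩| = ord(63) = 78.
[(Z/79Z)^× : ⟨63⟩] = 78/78 = 1.

1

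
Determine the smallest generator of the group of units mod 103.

5

φ(103) = 103 − 1 = 102 = 2 · 3 · 17.
Test candidates g = 2, 3, … against the prime factors q ∈ {2, 3, 17} of φ(103): g is a generator iff g^(102/q) ≢ 1 for every such q.
g = 2: 2^51 ≡ 1 — hits 1, so not a primitive root.
g = 3: 3^51 ≡ 102; 3^34 ≡ 1 — hits 1, so not a primitive root.
g = 4: 4^51 ≡ 1 — hits 1, so not a primitive root.
g = 5: 5^51 ≡ 102; 5^34 ≡ 56; 5^6 ≡ 72 — none is 1, so 5 is a primitive root.
So 5 is the smallest generator of (Z/103Z)^×.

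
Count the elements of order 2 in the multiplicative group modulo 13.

1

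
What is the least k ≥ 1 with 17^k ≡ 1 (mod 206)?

51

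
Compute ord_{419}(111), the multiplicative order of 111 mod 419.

Since 111 ∈ (Z/419Z)^×, its order divides φ(419) = 419 − 1 = 418 = 2 · 11 · 19.
Divisors of 418: 1, 2, 11, 19, 22, 38, 209, 418.
Check 111^d mod 419 for each divisor in increasing order:
111^1 ≡ 111 (mod 419)
111^2 ≡ 170 (mod 419)
111^11 ≡ 139 (mod 419)
111^19 ≡ 59 (mod 419)
111^22 ≡ 47 (mod 419)
111^38 ≡ 129 (mod 419)
111^209 ≡ 1 (mod 419) ✓
Therefore the multiplicative order of 111 modulo 419 is 209.

209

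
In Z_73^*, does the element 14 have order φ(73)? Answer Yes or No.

φ(73) = 73 − 1 = 72 = 2^3 · 3^2.
Test 14^(72/q) mod 73 for each prime factor q of 72:
14^36 ≡ 72 (mod 73)  [q = 2: ≢ 1 ✓]
14^24 ≡ 64 (mod 73)  [q = 3: ≢ 1 ✓]
Every test exponent gives a nontrivial residue, hence 14 generates the full group.

Yes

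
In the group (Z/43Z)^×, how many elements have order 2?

1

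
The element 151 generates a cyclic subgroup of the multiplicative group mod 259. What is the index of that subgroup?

12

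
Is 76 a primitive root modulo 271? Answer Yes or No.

Yes

φ(271) = 271 − 1 = 270 = 2 · 3^3 · 5.
Test 76^(270/q) mod 271 for each prime factor q of 270:
76^135 ≡ 270 (mod 271)  [q = 2: ≢ 1 ✓]
76^90 ≡ 28 (mod 271)  [q = 3: ≢ 1 ✓]
76^54 ≡ 100 (mod 271)  [q = 5: ≢ 1 ✓]
None equal 1, so ord_271(76) = 270: 76 is a primitive root.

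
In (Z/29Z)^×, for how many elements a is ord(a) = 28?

12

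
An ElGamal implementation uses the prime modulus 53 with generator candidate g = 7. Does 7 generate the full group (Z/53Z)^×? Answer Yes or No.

φ(53) = 53 − 1 = 52 = 2^2 · 13.
An element g generates (Z/53Z)^× iff g^(52/q) ≢ 1 (mod 53) for each prime q ∈ {2, 13}.
7^26 ≡ 1 (mod 53)  [q = 2: ≡ 1 ✗]
7^4 ≡ 16 (mod 53)  [q = 13: ≢ 1 ✓]
7^26 ≡ 1 shows ord(7) | 26, strictly less than φ(53); not a primitive root.

No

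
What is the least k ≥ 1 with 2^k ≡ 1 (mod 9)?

6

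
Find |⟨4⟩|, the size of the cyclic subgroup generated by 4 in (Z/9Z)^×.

3

The order of 4 must divide φ(9) = φ(3^2) = 3·(3−1) = 6 = 2 · 3.
Divisors of 6: 1, 2, 3, 6.
Test each divisor d:
4^1 ≡ 4 (mod 9)
4^2 ≡ 7 (mod 9)
4^3 ≡ 1 (mod 9) ✓
Hence ord(4) = 3.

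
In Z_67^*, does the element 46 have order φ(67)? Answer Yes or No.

Yes

φ(67) = 67 − 1 = 66 = 2 · 3 · 11.
It suffices to check that the order of 46 is not a proper divisor of 66: compute 46^(66/q) for q ∈ {2, 3, 11}.
46^33 ≡ 66 (mod 67)  [q = 2: ≢ 1 ✓]
46^22 ≡ 29 (mod 67)  [q = 3: ≢ 1 ✓]
46^6 ≡ 24 (mod 67)  [q = 11: ≢ 1 ✓]
Every test exponent gives a nontrivial residue, hence 46 generates the full group.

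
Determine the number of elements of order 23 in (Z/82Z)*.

0

φ(82) = φ(2)·φ(41) = 1·40 = 40 = 2^3 · 5.
In a cyclic group of order 40, there are φ(d) elements of order d for each divisor d of 40, and zero for non-divisors.
23 does not divide 40, so no element of (Z/82Z)^× has order 23.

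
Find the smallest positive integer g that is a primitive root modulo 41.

6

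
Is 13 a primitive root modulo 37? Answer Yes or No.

Yes

φ(37) = 37 − 1 = 36 = 2^2 · 3^2.
It suffices to check that the order of 13 is not a proper divisor of 36: compute 13^(36/q) for q ∈ {2, 3}.
13^18 ≡ 36 (mod 37)  [q = 2: ≢ 1 ✓]
13^12 ≡ 10 (mod 37)  [q = 3: ≢ 1 ✓]
None equal 1, so ord_37(13) = 36: 13 is a primitive root.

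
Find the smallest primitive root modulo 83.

2

φ(83) = 83 − 1 = 82 = 2 · 41.
g is a primitive root iff g^(82/q) ≢ 1 (mod 83) for each prime q ∈ {2, 41}.
g = 2: 2^41 ≡ 82; 2^2 ≡ 4 — none is 1, so 2 is a primitive root.
The smallest primitive root modulo 83 is 2.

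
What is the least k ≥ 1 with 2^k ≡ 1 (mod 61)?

Since 2 ∈ (Z/61Z)^×, its order divides φ(61) = 61 − 1 = 60 = 2^2 · 3 · 5.
Divisors of 60: 1, 2, 3, 4, 5, 6, 10, 12, 15, 20, 30, 60.
Test each divisor d:
2^1 ≡ 2
2^2 ≡ 4
2^3 ≡ 8
2^4 ≡ 16
2^5 ≡ 32
2^6 ≡ 3
2^10 ≡ 48
2^12 ≡ 9
2^15 ≡ 11
2^20 ≡ 47
2^30 ≡ 60
2^60 ≡ 1
Hence ord(2) = 60.

60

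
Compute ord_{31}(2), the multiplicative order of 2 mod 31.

5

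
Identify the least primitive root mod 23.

φ(23) = 23 − 1 = 22 = 2 · 11.
g is a primitive root iff g^(22/q) ≢ 1 (mod 23) for each prime q ∈ {2, 11}.
g = 2: 2^11 ≡ 1 — hits 1, so not a primitive root.
g = 3: 3^11 ≡ 1 — hits 1, so not a primitive root.
g = 4: 4^11 ≡ 1 — hits 1, so not a primitive root.
g = 5: 5^11 ≡ 22; 5^2 ≡ 2 — none is 1, so 5 is a primitive root.
The smallest primitive root modulo 23 is 5.

5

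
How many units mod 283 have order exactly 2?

1

φ(283) = 283 − 1 = 282 = 2 · 3 · 47.
Since (Z/283Z)^× is cyclic of order 282, the number of elements of order d is φ(d) when d | 282 and 0 otherwise.
2 | 282, and φ(2) = 2 − 1 = 1.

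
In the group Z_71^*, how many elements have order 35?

24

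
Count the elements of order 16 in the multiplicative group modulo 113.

8

φ(113) = 113 − 1 = 112 = 2^4 · 7.
Since (Z/113Z)^× is cyclic of order 112, the number of elements of order d is φ(d) when d | 112 and 0 otherwise.
16 = 2^4 divides 112, and φ(16) = 8.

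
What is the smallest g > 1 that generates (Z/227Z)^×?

2

φ(227) = 227 − 1 = 226 = 2 · 113.
Test candidates g = 2, 3, … against the prime factors q ∈ {2, 113} of φ(227): g is a generator iff g^(226/q) ≢ 1 for every such q.
g = 2: 2^113 ≡ 226; 2^2 ≡ 4 — none is 1, so 2 is a primitive root.
Hence the least primitive root of 227 is 2.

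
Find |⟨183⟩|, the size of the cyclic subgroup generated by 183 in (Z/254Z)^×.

Since 183 ∈ (Z/254Z)^×, its order divides φ(254) = φ(2)·φ(127) = 1·126 = 126 = 2 · 3^2 · 7.
Divisors of 126: 1, 2, 3, 6, 7, 9, 14, 18, 21, 42, 63, 126.
Test each divisor d:
183^1 ≡ 183
183^2 ≡ 215
183^3 ≡ 229
183^6 ≡ 117
183^7 ≡ 75
183^9 ≡ 123
183^14 ≡ 37
183^18 ≡ 143
183^21 ≡ 235
183^42 ≡ 107
183^63 ≡ 253
183^126 ≡ 1
Therefore the multiplicative order of 183 modulo 254 is 126.

126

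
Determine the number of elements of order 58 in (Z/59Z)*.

28

φ(59) = 59 − 1 = 58 = 2 · 29.
Since (Z/59Z)^× is cyclic of order 58, the number of elements of order d is φ(d) when d | 58 and 0 otherwise.
58 = 2 · 29 divides 58, and φ(58) = 28.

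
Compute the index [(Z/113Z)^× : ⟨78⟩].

7

By Lagrange's theorem, ord_113(78) divides φ(113) = 113 − 1 = 112 = 2^4 · 7.
Divisors of 112: 1, 2, 4, 7, 8, 14, 16, 28, 56, 112.
Evaluate successive powers at the divisors of 112:
78^1 ≡ 78
78^2 ≡ 95
78^4 ≡ 98
78^7 ≡ 42
78^8 ≡ 112
78^14 ≡ 69
78^16 ≡ 1
The order of 78 is 16, so the subgroup it generates has 16 elements.
[(Z/113Z)^× : ⟨78⟩] = 112/16 = 7.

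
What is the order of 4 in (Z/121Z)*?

55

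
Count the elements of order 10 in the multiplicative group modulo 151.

4

φ(151) = 151 − 1 = 150 = 2 · 3 · 5^2.
In a cyclic group of order 150, there are φ(d) elements of order d for each divisor d of 150, and zero for non-divisors.
10 = 2 · 5 divides 150, and φ(10) = 4.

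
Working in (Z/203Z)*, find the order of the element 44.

By Lagrange's theorem, ord_203(44) divides φ(203) = φ(7·29) = (7−1)·(29−1) = 6·28 = 168 = 2^3 · 3 · 7.
Divisors of 168: 1, 2, 3, 4, 6, 7, 8, 12, 14, 21, 24, 28, 42, 56, 84, 168.
Compute 44^d (mod 203) for the divisors d until we hit 1:
44^1 ≡ 44 (mod 203)
44^2 ≡ 109 (mod 203)
44^3 ≡ 127 (mod 203)
44^4 ≡ 107 (mod 203)
44^6 ≡ 92 (mod 203)
44^7 ≡ 191 (mod 203)
44^8 ≡ 81 (mod 203)
44^12 ≡ 141 (mod 203)
44^14 ≡ 144 (mod 203)
44^21 ≡ 99 (mod 203)
44^24 ≡ 190 (mod 203)
44^28 ≡ 30 (mod 203)
44^42 ≡ 57 (mod 203)
44^56 ≡ 88 (mod 203)
44^84 ≡ 1 (mod 203) ✓
The smallest such exponent is 84, so the order of 44 is 84.

84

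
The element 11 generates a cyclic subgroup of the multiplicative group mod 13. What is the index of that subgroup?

1

Since 11 ∈ (Z/13Z)^×, its order divides φ(13) = 13 − 1 = 12 = 2^2 · 3.
Divisors of 12: 1, 2, 3, 4, 6, 12.
Compute 11^d (mod 13) for the divisors d until we hit 1:
11^1 ≡ 11 (mod 13)
11^2 ≡ 4 (mod 13)
11^3 ≡ 5 (mod 13)
11^4 ≡ 3 (mod 13)
11^6 ≡ 12 (mod 13)
11^12 ≡ 1 (mod 13) ✓
So ord_13(11) = 12, hence |⟨11⟩| = 12.
Index = |(Z/13Z)^×| / |⟨11⟩| = 12 / 12 = 1.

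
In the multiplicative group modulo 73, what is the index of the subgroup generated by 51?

Since 51 ∈ (Z/73Z)^×, its order divides φ(73) = 73 − 1 = 72 = 2^3 · 3^2.
Divisors of 72: 1, 2, 3, 4, 6, 8, 9, 12, 18, 24, 36, 72.
Test each divisor d:
51^1 ≡ 51 (mod 73)
51^2 ≡ 46 (mod 73)
51^3 ≡ 10 (mod 73)
51^4 ≡ 72 (mod 73)
51^6 ≡ 27 (mod 73)
51^8 ≡ 1 (mod 73) ✓
So ord_73(51) = 8, hence |⟨51⟩| = 8.
[(Z/73Z)^× : ⟨51⟩] = 72/8 = 9.

9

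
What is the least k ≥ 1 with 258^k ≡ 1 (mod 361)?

By Lagrange's theorem, ord_361(258) divides φ(361) = φ(19^2) = 19·(19−1) = 342 = 2 · 3^2 · 19.
Divisors of 342: 1, 2, 3, 6, 9, 18, 19, 38, 57, 114, 171, 342.
Check 258^d mod 361 for each divisor in increasing order:
258^1 ≡ 258 (mod 361)
258^2 ≡ 140 (mod 361)
258^3 ≡ 20 (mod 361)
258^6 ≡ 39 (mod 361)
258^9 ≡ 58 (mod 361)
258^18 ≡ 115 (mod 361)
258^19 ≡ 68 (mod 361)
258^38 ≡ 292 (mod 361)
258^57 ≡ 1 (mod 361) ✓
So ord_361(258) = 57.

57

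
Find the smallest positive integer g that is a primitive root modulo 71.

7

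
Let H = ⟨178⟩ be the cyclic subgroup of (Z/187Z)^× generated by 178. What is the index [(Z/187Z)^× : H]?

By Lagrange's theorem, ord_187(178) divides φ(187) = φ(11·17) = (11−1)·(17−1) = 10·16 = 160 = 2^5 · 5.
Divisors of 160: 1, 2, 4, 5, 8, 10, 16, 20, 32, 40, 80, 160.
Test each divisor d:
178^1 ≡ 178 (mod 187)
178^2 ≡ 81 (mod 187)
178^4 ≡ 16 (mod 187)
178^5 ≡ 43 (mod 187)
178^8 ≡ 69 (mod 187)
178^10 ≡ 166 (mod 187)
178^16 ≡ 86 (mod 187)
178^20 ≡ 67 (mod 187)
178^32 ≡ 103 (mod 187)
178^40 ≡ 1 (mod 187) ✓
Thus |⟨178⟩| = ord(178) = 40.
The index is φ(187) / ord(178) = 160 / 40 = 4.

4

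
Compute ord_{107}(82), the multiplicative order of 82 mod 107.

106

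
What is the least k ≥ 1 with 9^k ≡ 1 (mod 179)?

ord(9) | φ(179) = 179 − 1 = 178 = 2 · 89.
Divisors of 178: 1, 2, 89, 178.
Evaluate successive powers at the divisors of 178:
9^1 ≡ 9 (mod 179)
9^2 ≡ 81 (mod 179)
9^89 ≡ 1 (mod 179) ✓
The smallest such exponent is 89, so the order of 9 is 89.

89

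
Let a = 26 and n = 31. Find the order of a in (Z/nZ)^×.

ord(26) | φ(31) = 31 − 1 = 30 = 2 · 3 · 5.
Divisors of 30: 1, 2, 3, 5, 6, 10, 15, 30.
Evaluate successive powers at the divisors of 30:
26^1 ≡ 26 (mod 31)
26^2 ≡ 25 (mod 31)
26^3 ≡ 30 (mod 31)
26^5 ≡ 6 (mod 31)
26^6 ≡ 1 (mod 31) ✓
Therefore the multiplicative order of 26 modulo 31 is 6.

6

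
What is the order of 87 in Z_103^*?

102

Since 87 ∈ (Z/103Z)^×, its order divides φ(103) = 103 − 1 = 102 = 2 · 3 · 17.
Divisors of 102: 1, 2, 3, 6, 17, 34, 51, 102.
Test each divisor d:
87^1 ≡ 87
87^2 ≡ 50
87^3 ≡ 24
87^6 ≡ 61
87^17 ≡ 47
87^34 ≡ 46
87^51 ≡ 102
87^102 ≡ 1
Hence ord(87) = 102.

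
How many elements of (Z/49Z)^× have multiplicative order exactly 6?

2

φ(49) = φ(7^2) = 7·(7−1) = 42 = 2 · 3 · 7.
(Z/49Z)^× is cyclic (|G| = 42); a cyclic group of order m has exactly φ(d) elements of each order d | m, and none otherwise.
6 = 2 · 3 divides 42, and φ(6) = 2.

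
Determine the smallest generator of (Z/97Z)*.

5

φ(97) = 97 − 1 = 96 = 2^5 · 3.
g is a primitive root iff g^(96/q) ≢ 1 (mod 97) for each prime q ∈ {2, 3}.
g = 2: 2^48 ≡ 1 — hits 1, so not a primitive root.
g = 3: 3^48 ≡ 1 — hits 1, so not a primitive root.
g = 4: 4^48 ≡ 1 — hits 1, so not a primitive root.
g = 5: 5^48 ≡ 96; 5^32 ≡ 35 — none is 1, so 5 is a primitive root.
The smallest primitive root modulo 97 is 5.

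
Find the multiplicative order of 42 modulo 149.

74

Since 42 ∈ (Z/149Z)^×, its order divides φ(149) = 149 − 1 = 148 = 2^2 · 37.
Divisors of 148: 1, 2, 4, 37, 74, 148.
Test each divisor d:
42^1 ≡ 42 (mod 149)
42^2 ≡ 125 (mod 149)
42^4 ≡ 129 (mod 149)
42^37 ≡ 148 (mod 149)
42^74 ≡ 1 (mod 149) ✓
Hence ord(42) = 74.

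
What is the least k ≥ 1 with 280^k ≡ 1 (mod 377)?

84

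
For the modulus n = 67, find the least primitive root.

φ(67) = 67 − 1 = 66 = 2 · 3 · 11.
g is a primitive root iff g^(66/q) ≢ 1 (mod 67) for each prime q ∈ {2, 3, 11}.
g = 2: 2^33 ≡ 66; 2^22 ≡ 37; 2^6 ≡ 64 — none is 1, so 2 is a primitive root.
The smallest primitive root modulo 67 is 2.

2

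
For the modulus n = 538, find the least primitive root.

3

φ(538) = φ(2)·φ(269) = 1·268 = 268 = 2^2 · 67.
g is a primitive root iff g^(268/q) ≢ 1 (mod 538) for each prime q ∈ {2, 67}.
g = 2: gcd(2, 538) = 2 > 1, not a unit — skip.
g = 3: 3^134 ≡ 537; 3^4 ≡ 81 — none is 1, so 3 is a primitive root.
So 3 is the smallest generator of (Z/538Z)^×.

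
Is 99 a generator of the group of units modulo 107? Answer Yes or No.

No

φ(107) = 107 − 1 = 106 = 2 · 53.
It suffices to check that the order of 99 is not a proper divisor of 106: compute 99^(106/q) for q ∈ {2, 53}.
99^53 ≡ 1 (mod 107)  [q = 2: ≡ 1 ✗]
99^2 ≡ 64 (mod 107)  [q = 53: ≢ 1 ✓]
99^53 ≡ 1 shows ord(99) | 53, strictly less than φ(107); not a primitive root.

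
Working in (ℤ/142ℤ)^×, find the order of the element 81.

Since 81 ∈ (Z/142Z)^×, its order divides φ(142) = φ(2)·φ(71) = 1·70 = 70 = 2 · 5 · 7.
Divisors of 70: 1, 2, 5, 7, 10, 14, 35, 70.
Compute 81^d (mod 142) for the divisors d until we hit 1:
81^1 ≡ 81 (mod 142)
81^2 ≡ 29 (mod 142)
81^5 ≡ 103 (mod 142)
81^7 ≡ 5 (mod 142)
81^10 ≡ 101 (mod 142)
81^14 ≡ 25 (mod 142)
81^35 ≡ 1 (mod 142) ✓
The smallest such exponent is 35, so the order of 81 is 35.

35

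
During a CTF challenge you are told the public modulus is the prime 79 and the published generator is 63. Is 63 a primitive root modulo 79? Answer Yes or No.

φ(79) = 79 − 1 = 78 = 2 · 3 · 13.
It suffices to check that the order of 63 is not a proper divisor of 78: compute 63^(78/q) for q ∈ {2, 3, 13}.
63^39 ≡ 78 (mod 79)  [q = 2: ≢ 1 ✓]
63^26 ≡ 23 (mod 79)  [q = 3: ≢ 1 ✓]
63^6 ≡ 65 (mod 79)  [q = 13: ≢ 1 ✓]
All checks pass, so 63 has order 78 and is a primitive root modulo 79.

Yes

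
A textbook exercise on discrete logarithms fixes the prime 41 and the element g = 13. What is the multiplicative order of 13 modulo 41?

40

Since 13 ∈ (Z/41Z)^×, its order divides φ(41) = 41 − 1 = 40 = 2^3 · 5.
Divisors of 40: 1, 2, 4, 5, 8, 10, 20, 40.
Compute 13^d (mod 41) for the divisors d until we hit 1:
13^1 ≡ 13 (mod 41)
13^2 ≡ 5 (mod 41)
13^4 ≡ 25 (mod 41)
13^5 ≡ 38 (mod 41)
13^8 ≡ 10 (mod 41)
13^10 ≡ 9 (mod 41)
13^20 ≡ 40 (mod 41)
13^40 ≡ 1 (mod 41) ✓
The smallest such exponent is 40, so the order of 13 is 40.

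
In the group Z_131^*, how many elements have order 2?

1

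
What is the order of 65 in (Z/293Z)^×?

73

ord(65) | φ(293) = 293 − 1 = 292 = 2^2 · 73.
Divisors of 292: 1, 2, 4, 73, 146, 292.
Test each divisor d:
65^1 ≡ 65
65^2 ≡ 123
65^4 ≡ 186
65^73 ≡ 1
Hence ord(65) = 73.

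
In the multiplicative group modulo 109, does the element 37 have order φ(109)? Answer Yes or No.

Yes

φ(109) = 109 − 1 = 108 = 2^2 · 3^3.
An element g generates (Z/109Z)^× iff g^(108/q) ≢ 1 (mod 109) for each prime q ∈ {2, 3}.
37^54 ≡ 108 (mod 109)  [q = 2: ≢ 1 ✓]
37^36 ≡ 45 (mod 109)  [q = 3: ≢ 1 ✓]
All checks pass, so 37 has order 108 and is a primitive root modulo 109.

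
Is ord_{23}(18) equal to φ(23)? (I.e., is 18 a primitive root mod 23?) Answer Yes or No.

φ(23) = 23 − 1 = 22 = 2 · 11.
It suffices to check that the order of 18 is not a proper divisor of 22: compute 18^(22/q) for q ∈ {2, 11}.
18^11 ≡ 1 (mod 23)  [q = 2: ≡ 1 ✗]
18^2 ≡ 2 (mod 23)  [q = 11: ≢ 1 ✓]
18^11 ≡ 1 shows ord(18) | 11, strictly less than φ(23); not a primitive root.

No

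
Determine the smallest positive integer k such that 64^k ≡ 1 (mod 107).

53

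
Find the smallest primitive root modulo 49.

3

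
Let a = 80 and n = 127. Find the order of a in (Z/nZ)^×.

Since 80 ∈ (Z/127Z)^×, its order divides φ(127) = 127 − 1 = 126 = 2 · 3^2 · 7.
Divisors of 126: 1, 2, 3, 6, 7, 9, 14, 18, 21, 42, 63, 126.
Test each divisor d:
80^1 ≡ 80 (mod 127)
80^2 ≡ 50 (mod 127)
80^3 ≡ 63 (mod 127)
80^6 ≡ 32 (mod 127)
80^7 ≡ 20 (mod 127)
80^9 ≡ 111 (mod 127)
80^14 ≡ 19 (mod 127)
80^18 ≡ 2 (mod 127)
80^21 ≡ 126 (mod 127)
80^42 ≡ 1 (mod 127) ✓
So ord_127(80) = 42.

42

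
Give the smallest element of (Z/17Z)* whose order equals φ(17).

φ(17) = 17 − 1 = 16 = 2^4.
Test candidates g = 2, 3, … against the prime factors q ∈ {2} of φ(17): g is a generator iff g^(16/q) ≢ 1 for every such q.
g = 2: 2^8 ≡ 1 — hits 1, so not a primitive root.
g = 3: 3^8 ≡ 16 — none is 1, so 3 is a primitive root.
Hence the least primitive root of 17 is 3.

3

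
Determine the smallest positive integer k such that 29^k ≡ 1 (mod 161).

11

The order of 29 must divide φ(161) = φ(7·23) = (7−1)·(23−1) = 6·22 = 132 = 2^2 · 3 · 11.
Divisors of 132: 1, 2, 3, 4, 6, 11, 12, 22, 33, 44, 66, 132.
Evaluate successive powers at the divisors of 132:
29^1 ≡ 29 (mod 161)
29^2 ≡ 36 (mod 161)
29^3 ≡ 78 (mod 161)
29^4 ≡ 8 (mod 161)
29^6 ≡ 127 (mod 161)
29^11 ≡ 1 (mod 161) ✓
Hence ord(29) = 11.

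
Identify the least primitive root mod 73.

5

φ(73) = 73 − 1 = 72 = 2^3 · 3^2.
g is a primitive root iff g^(72/q) ≢ 1 (mod 73) for each prime q ∈ {2, 3}.
g = 2: 2^36 ≡ 1 — hits 1, so not a primitive root.
g = 3: 3^36 ≡ 1 — hits 1, so not a primitive root.
g = 4: 4^36 ≡ 1 — hits 1, so not a primitive root.
g = 5: 5^36 ≡ 72; 5^24 ≡ 8 — none is 1, so 5 is a primitive root.
So 5 is the smallest generator of (Z/73Z)^×.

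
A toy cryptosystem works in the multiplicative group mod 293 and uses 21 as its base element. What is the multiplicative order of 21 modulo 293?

By Lagrange's theorem, ord_293(21) divides φ(293) = 293 − 1 = 292 = 2^2 · 73.
Divisors of 292: 1, 2, 4, 73, 146, 292.
Compute 21^d (mod 293) for the divisors d until we hit 1:
21^1 ≡ 21 (mod 293)
21^2 ≡ 148 (mod 293)
21^4 ≡ 222 (mod 293)
21^73 ≡ 292 (mod 293)
21^146 ≡ 1 (mod 293) ✓
Therefore the multiplicative order of 21 modulo 293 is 146.

146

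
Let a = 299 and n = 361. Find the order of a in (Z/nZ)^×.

Since 299 ∈ (Z/361Z)^×, its order divides φ(361) = φ(19^2) = 19·(19−1) = 342 = 2 · 3^2 · 19.
Divisors of 342: 1, 2, 3, 6, 9, 18, 19, 38, 57, 114, 171, 342.
Check 299^d mod 361 for each divisor in increasing order:
299^1 ≡ 299 (mod 361)
299^2 ≡ 234 (mod 361)
299^3 ≡ 293 (mod 361)
299^6 ≡ 292 (mod 361)
299^9 ≡ 360 (mod 361)
299^18 ≡ 1 (mod 361) ✓
Hence ord(299) = 18.

18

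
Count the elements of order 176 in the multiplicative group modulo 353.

80

φ(353) = 353 − 1 = 352 = 2^5 · 11.
(Z/353Z)^× is cyclic (|G| = 352); a cyclic group of order m has exactly φ(d) elements of each order d | m, and none otherwise.
176 = 2^4 · 11 divides 352, and φ(176) = 80.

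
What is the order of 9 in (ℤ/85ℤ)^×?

By Lagrange's theorem, ord_85(9) divides φ(85) = φ(5·17) = (5−1)·(17−1) = 4·16 = 64 = 2^6.
Divisors of 64: 1, 2, 4, 8, 16, 32, 64.
Evaluate successive powers at the divisors of 64:
9^1 ≡ 9
9^2 ≡ 81
9^4 ≡ 16
9^8 ≡ 1
The smallest such exponent is 8, so the order of 9 is 8.

8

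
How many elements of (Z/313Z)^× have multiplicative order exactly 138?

φ(313) = 313 − 1 = 312 = 2^3 · 3 · 13.
In a cyclic group of order 312, there are φ(d) elements of order d for each divisor d of 312, and zero for non-divisors.
Here 312 is not a multiple of 138, so there are no elements of order 138.

0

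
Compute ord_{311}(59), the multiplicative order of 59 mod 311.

310

ord(59) | φ(311) = 311 − 1 = 310 = 2 · 5 · 31.
Divisors of 310: 1, 2, 5, 10, 31, 62, 155, 310.
Check 59^d mod 311 for each divisor in increasing order:
59^1 ≡ 59 (mod 311)
59^2 ≡ 60 (mod 311)
59^5 ≡ 298 (mod 311)
59^10 ≡ 169 (mod 311)
59^31 ≡ 275 (mod 311)
59^62 ≡ 52 (mod 311)
59^155 ≡ 310 (mod 311)
59^310 ≡ 1 (mod 311) ✓
Therefore the multiplicative order of 59 modulo 311 is 310.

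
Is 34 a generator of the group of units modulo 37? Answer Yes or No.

No

φ(37) = 37 − 1 = 36 = 2^2 · 3^2.
Test 34^(36/q) mod 37 for each prime factor q of 36:
34^18 ≡ 1 (mod 37)  [q = 2: ≡ 1 ✗]
34^12 ≡ 10 (mod 37)  [q = 3: ≢ 1 ✓]
Since 34^18 ≡ 1, the order of 34 divides 18 < 36, so 34 is not a primitive root.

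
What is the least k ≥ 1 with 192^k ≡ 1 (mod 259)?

18

ord(192) | φ(259) = φ(7·37) = (7−1)·(37−1) = 6·36 = 216 = 2^3 · 3^3.
Divisors of 216: 1, 2, 3, 4, 6, 8, 9, 12, 18, 24, 27, 36, 54, 72, 108, 216.
Evaluate successive powers at the divisors of 216:
192^1 ≡ 192 (mod 259)
192^2 ≡ 86 (mod 259)
192^3 ≡ 195 (mod 259)
192^4 ≡ 144 (mod 259)
192^6 ≡ 211 (mod 259)
192^8 ≡ 16 (mod 259)
192^9 ≡ 223 (mod 259)
192^12 ≡ 232 (mod 259)
192^18 ≡ 1 (mod 259) ✓
The smallest such exponent is 18, so the order of 192 is 18.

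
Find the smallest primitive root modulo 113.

3

φ(113) = 113 − 1 = 112 = 2^4 · 7.
Test candidates g = 2, 3, … against the prime factors q ∈ {2, 7} of φ(113): g is a generator iff g^(112/q) ≢ 1 for every such q.
g = 2: 2^56 ≡ 1 — hits 1, so not a primitive root.
g = 3: 3^56 ≡ 112; 3^16 ≡ 49 — none is 1, so 3 is a primitive root.
Hence the least primitive root of 113 is 3.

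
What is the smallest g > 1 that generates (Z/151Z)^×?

φ(151) = 151 − 1 = 150 = 2 · 3 · 5^2.
g is a primitive root iff g^(150/q) ≢ 1 (mod 151) for each prime q ∈ {2, 3, 5}.
g = 2: 2^75 ≡ 1 — hits 1, so not a primitive root.
g = 3: 3^75 ≡ 150; 3^50 ≡ 1 — hits 1, so not a primitive root.
g = 4: 4^75 ≡ 1 — hits 1, so not a primitive root.
g = 5: 5^75 ≡ 1 — hits 1, so not a primitive root.
g = 6: 6^75 ≡ 150; 6^50 ≡ 32; 6^30 ≡ 59 — none is 1, so 6 is a primitive root.
Hence the least primitive root of 151 is 6.

6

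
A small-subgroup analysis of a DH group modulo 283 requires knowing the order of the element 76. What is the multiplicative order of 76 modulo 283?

The order of 76 must divide φ(283) = 283 − 1 = 282 = 2 · 3 · 47.
Divisors of 282: 1, 2, 3, 6, 47, 94, 141, 282.
Check 76^d mod 283 for each divisor in increasing order:
76^1 ≡ 76 (mod 283)
76^2 ≡ 116 (mod 283)
76^3 ≡ 43 (mod 283)
76^6 ≡ 151 (mod 283)
76^47 ≡ 282 (mod 283)
76^94 ≡ 1 (mod 283) ✓
So ord_283(76) = 94.

94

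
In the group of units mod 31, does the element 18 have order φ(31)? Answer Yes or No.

No

φ(31) = 31 − 1 = 30 = 2 · 3 · 5.
18 is a primitive root mod 31 iff 18^(φ(31)/q) ≢ 1 for every prime q | φ(31), i.e. q ∈ {2, 3, 5}.
18^15 ≡ 1 (mod 31)  [q = 2: ≡ 1 ✗]
18^10 ≡ 5 (mod 31)  [q = 3: ≢ 1 ✓]
18^6 ≡ 16 (mod 31)  [q = 5: ≢ 1 ✓]
The check at q = 2 fails, so 18 generates a proper subgroup.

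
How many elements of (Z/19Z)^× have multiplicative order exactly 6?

2

φ(19) = 19 − 1 = 18 = 2 · 3^2.
(Z/19Z)^× is cyclic (|G| = 18); a cyclic group of order m has exactly φ(d) elements of each order d | m, and none otherwise.
6 = 2 · 3 divides 18, and φ(6) = 2.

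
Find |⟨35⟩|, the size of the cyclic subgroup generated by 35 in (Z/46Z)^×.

ord(35) | φ(46) = φ(2)·φ(23) = 1·22 = 22 = 2 · 11.
Divisors of 22: 1, 2, 11, 22.
Evaluate successive powers at the divisors of 22:
35^1 ≡ 35 (mod 46)
35^2 ≡ 29 (mod 46)
35^11 ≡ 1 (mod 46) ✓
Hence ord(35) = 11.

11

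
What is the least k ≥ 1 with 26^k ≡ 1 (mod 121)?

55

By Lagrange's theorem, ord_121(26) divides φ(121) = φ(11^2) = 11·(11−1) = 110 = 2 · 5 · 11.
Divisors of 110: 1, 2, 5, 10, 11, 22, 55, 110.
Test each divisor d:
26^1 ≡ 26 (mod 121)
26^2 ≡ 71 (mod 121)
26^5 ≡ 23 (mod 121)
26^10 ≡ 45 (mod 121)
26^11 ≡ 81 (mod 121)
26^22 ≡ 27 (mod 121)
26^55 ≡ 1 (mod 121) ✓
The smallest such exponent is 55, so the order of 26 is 55.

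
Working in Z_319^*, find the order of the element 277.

70

ord(277) | φ(319) = φ(11·29) = (11−1)·(29−1) = 10·28 = 280 = 2^3 · 5 · 7.
Divisors of 280: 1, 2, 4, 5, 7, 8, 10, 14, 20, 28, 35, 40, 56, 70, 140, 280.
Check 277^d mod 319 for each divisor in increasing order:
277^1 ≡ 277 (mod 319)
277^2 ≡ 169 (mod 319)
277^4 ≡ 170 (mod 319)
277^5 ≡ 197 (mod 319)
277^7 ≡ 117 (mod 319)
277^8 ≡ 190 (mod 319)
277^10 ≡ 210 (mod 319)
277^14 ≡ 291 (mod 319)
277^20 ≡ 78 (mod 319)
277^28 ≡ 146 (mod 319)
277^35 ≡ 175 (mod 319)
277^40 ≡ 23 (mod 319)
277^56 ≡ 262 (mod 319)
277^70 ≡ 1 (mod 319) ✓
Hence ord(277) = 70.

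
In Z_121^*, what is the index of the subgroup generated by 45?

ord(45) | φ(121) = φ(11^2) = 11·(11−1) = 110 = 2 · 5 · 11.
Divisors of 110: 1, 2, 5, 10, 11, 22, 55, 110.
Check 45^d mod 121 for each divisor in increasing order:
45^1 ≡ 45 (mod 121)
45^2 ≡ 89 (mod 121)
45^5 ≡ 100 (mod 121)
45^10 ≡ 78 (mod 121)
45^11 ≡ 1 (mod 121) ✓
The order of 45 is 11, so the subgroup it generates has 11 elements.
Index = |(Z/121Z)^×| / |⟨45⟩| = 110 / 11 = 10.

10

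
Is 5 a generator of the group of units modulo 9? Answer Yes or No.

Yes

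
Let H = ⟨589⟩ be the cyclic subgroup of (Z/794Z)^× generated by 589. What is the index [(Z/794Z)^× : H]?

4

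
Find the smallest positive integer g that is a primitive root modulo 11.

φ(11) = 11 − 1 = 10 = 2 · 5.
g is a primitive root iff g^(10/q) ≢ 1 (mod 11) for each prime q ∈ {2, 5}.
g = 2: 2^5 ≡ 10; 2^2 ≡ 4 — none is 1, so 2 is a primitive root.
Hence the least primitive root of 11 is 2.

2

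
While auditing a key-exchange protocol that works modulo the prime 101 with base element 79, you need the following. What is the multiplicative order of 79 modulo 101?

25

By Lagrange's theorem, ord_101(79) divides φ(101) = 101 − 1 = 100 = 2^2 · 5^2.
Divisors of 100: 1, 2, 4, 5, 10, 20, 25, 50, 100.
Compute 79^d (mod 101) for the divisors d until we hit 1:
79^1 ≡ 79 (mod 101)
79^2 ≡ 80 (mod 101)
79^4 ≡ 37 (mod 101)
79^5 ≡ 95 (mod 101)
79^10 ≡ 36 (mod 101)
79^20 ≡ 84 (mod 101)
79^25 ≡ 1 (mod 101) ✓
Hence ord(79) = 25.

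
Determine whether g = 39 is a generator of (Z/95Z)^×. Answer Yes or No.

No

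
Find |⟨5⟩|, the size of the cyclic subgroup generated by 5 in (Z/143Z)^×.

20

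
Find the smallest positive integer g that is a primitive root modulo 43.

φ(43) = 43 − 1 = 42 = 2 · 3 · 7.
g is a primitive root iff g^(42/q) ≢ 1 (mod 43) for each prime q ∈ {2, 3, 7}.
g = 2: 2^21 ≡ 42; 2^14 ≡ 1 — hits 1, so not a primitive root.
g = 3: 3^21 ≡ 42; 3^14 ≡ 36; 3^6 ≡ 41 — none is 1, so 3 is a primitive root.
So 3 is the smallest generator of (Z/43Z)^×.

3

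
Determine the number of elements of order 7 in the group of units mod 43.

6

φ(43) = 43 − 1 = 42 = 2 · 3 · 7.
(Z/43Z)^× is cyclic (|G| = 42); a cyclic group of order m has exactly φ(d) elements of each order d | m, and none otherwise.
7 | 42, and φ(7) = 7 − 1 = 6.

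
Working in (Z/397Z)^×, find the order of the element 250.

By Lagrange's theorem, ord_397(250) divides φ(397) = 397 − 1 = 396 = 2^2 · 3^2 · 11.
Divisors of 396: 1, 2, 3, 4, 6, 9, 11, 12, 18, 22, 33, 36, 44, 66, 99, 132, 198, 396.
Evaluate successive powers at the divisors of 396:
250^1 ≡ 250 (mod 397)
250^2 ≡ 171 (mod 397)
250^3 ≡ 271 (mod 397)
250^4 ≡ 260 (mod 397)
250^6 ≡ 393 (mod 397)
250^9 ≡ 107 (mod 397)
250^11 ≡ 35 (mod 397)
250^12 ≡ 16 (mod 397)
250^18 ≡ 333 (mod 397)
250^22 ≡ 34 (mod 397)
250^33 ≡ 396 (mod 397)
250^36 ≡ 126 (mod 397)
250^44 ≡ 362 (mod 397)
250^66 ≡ 1 (mod 397) ✓
Hence ord(250) = 66.

66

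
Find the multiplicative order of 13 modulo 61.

Since 13 ∈ (Z/61Z)^×, its order divides φ(61) = 61 − 1 = 60 = 2^2 · 3 · 5.
Divisors of 60: 1, 2, 3, 4, 5, 6, 10, 12, 15, 20, 30, 60.
Compute 13^d (mod 61) for the divisors d until we hit 1:
13^1 ≡ 13 (mod 61)
13^2 ≡ 47 (mod 61)
13^3 ≡ 1 (mod 61) ✓
Hence ord(13) = 3.

3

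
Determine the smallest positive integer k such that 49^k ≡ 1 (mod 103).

51

Since 49 ∈ (Z/103Z)^×, its order divides φ(103) = 103 − 1 = 102 = 2 · 3 · 17.
Divisors of 102: 1, 2, 3, 6, 17, 34, 51, 102.
Check 49^d mod 103 for each divisor in increasing order:
49^1 ≡ 49
49^2 ≡ 32
49^3 ≡ 23
49^6 ≡ 14
49^17 ≡ 56
49^34 ≡ 46
49^51 ≡ 1
Hence ord(49) = 51.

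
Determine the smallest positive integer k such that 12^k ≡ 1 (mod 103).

The order of 12 must divide φ(103) = 103 − 1 = 102 = 2 · 3 · 17.
Divisors of 102: 1, 2, 3, 6, 17, 34, 51, 102.
Evaluate successive powers at the divisors of 102:
12^1 ≡ 12
12^2 ≡ 41
12^3 ≡ 80
12^6 ≡ 14
12^17 ≡ 57
12^34 ≡ 56
12^51 ≡ 102
12^102 ≡ 1
The smallest such exponent is 102, so the order of 12 is 102.

102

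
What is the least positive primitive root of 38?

φ(38) = φ(2)·φ(19) = 1·18 = 18 = 2 · 3^2.
g is a primitive root iff g^(18/q) ≢ 1 (mod 38) for each prime q ∈ {2, 3}.
g = 2: gcd(2, 38) = 2 > 1, not a unit — skip.
g = 3: 3^9 ≡ 37; 3^6 ≡ 7 — none is 1, so 3 is a primitive root.
So 3 is the smallest generator of (Z/38Z)^×.

3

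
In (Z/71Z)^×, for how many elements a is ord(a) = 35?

24

φ(71) = 71 − 1 = 70 = 2 · 5 · 7.
(Z/71Z)^× is cyclic (|G| = 70); a cyclic group of order m has exactly φ(d) elements of each order d | m, and none otherwise.
35 = 5 · 7 divides 70, and φ(35) = 24.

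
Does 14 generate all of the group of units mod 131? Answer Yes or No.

φ(131) = 131 − 1 = 130 = 2 · 5 · 13.
An element g generates (Z/131Z)^× iff g^(130/q) ≢ 1 (mod 131) for each prime q ∈ {2, 5, 13}.
14^65 ≡ 130 (mod 131)  [q = 2: ≢ 1 ✓]
14^26 ≡ 58 (mod 131)  [q = 5: ≢ 1 ✓]
14^10 ≡ 45 (mod 131)  [q = 13: ≢ 1 ✓]
Every test exponent gives a nontrivial residue, hence 14 generates the full group.

Yes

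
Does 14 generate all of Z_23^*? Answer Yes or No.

Yes

φ(23) = 23 − 1 = 22 = 2 · 11.
Test 14^(22/q) mod 23 for each prime factor q of 22:
14^11 ≡ 22 (mod 23)  [q = 2: ≢ 1 ✓]
14^2 ≡ 12 (mod 23)  [q = 11: ≢ 1 ✓]
None equal 1, so ord_23(14) = 22: 14 is a primitive root.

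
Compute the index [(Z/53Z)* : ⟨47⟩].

4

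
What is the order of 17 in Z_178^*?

Since 17 ∈ (Z/178Z)^×, its order divides φ(178) = φ(2)·φ(89) = 1·88 = 88 = 2^3 · 11.
Divisors of 88: 1, 2, 4, 8, 11, 22, 44, 88.
Compute 17^d (mod 178) for the divisors d until we hit 1:
17^1 ≡ 17 (mod 178)
17^2 ≡ 111 (mod 178)
17^4 ≡ 39 (mod 178)
17^8 ≡ 97 (mod 178)
17^11 ≡ 55 (mod 178)
17^22 ≡ 177 (mod 178)
17^44 ≡ 1 (mod 178) ✓
Hence ord(17) = 44.

44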